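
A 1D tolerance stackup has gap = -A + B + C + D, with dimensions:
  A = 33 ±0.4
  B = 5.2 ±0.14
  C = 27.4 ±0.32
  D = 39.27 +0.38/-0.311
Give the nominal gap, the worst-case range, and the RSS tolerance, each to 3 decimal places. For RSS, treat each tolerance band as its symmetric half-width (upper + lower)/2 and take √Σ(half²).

nominal=38.870 wc=[37.699,40.110] rss=0.634

Stack each dimension's contribution:
  -A: nom -33.000 → Σnom=-33.000; wc +0.400/-0.400 → slack +0.400/-0.400; half-tol=0.400, Σhalf²=0.160000
  +B: nom +5.200 → Σnom=-27.800; wc +0.140/-0.140 → slack +0.540/-0.540; half-tol=0.140, Σhalf²=0.179600
  +C: nom +27.400 → Σnom=-0.400; wc +0.320/-0.320 → slack +0.860/-0.860; half-tol=0.320, Σhalf²=0.282000
  +D: nom +39.270 → Σnom=38.870; wc +0.380/-0.311 → slack +1.240/-1.171; half-tol=0.346, Σhalf²=0.401370
Nominal = 38.870. Worst-case = [38.870 - 1.171, 38.870 + 1.240] = [37.699, 40.110]. RSS = √0.401370 = 0.634.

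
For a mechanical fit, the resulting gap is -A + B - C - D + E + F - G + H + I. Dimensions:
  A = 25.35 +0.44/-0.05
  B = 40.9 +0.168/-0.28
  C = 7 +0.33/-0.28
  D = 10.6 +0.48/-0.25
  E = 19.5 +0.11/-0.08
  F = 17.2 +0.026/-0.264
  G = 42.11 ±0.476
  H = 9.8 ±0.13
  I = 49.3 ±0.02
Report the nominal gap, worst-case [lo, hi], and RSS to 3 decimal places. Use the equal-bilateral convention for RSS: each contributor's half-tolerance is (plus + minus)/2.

Stack each dimension's contribution:
  -A: nom -25.350 → Σnom=-25.350; wc +0.050/-0.440 → slack +0.050/-0.440; half-tol=0.245, Σhalf²=0.060025
  +B: nom +40.900 → Σnom=15.550; wc +0.168/-0.280 → slack +0.218/-0.720; half-tol=0.224, Σhalf²=0.110201
  -C: nom -7.000 → Σnom=8.550; wc +0.280/-0.330 → slack +0.498/-1.050; half-tol=0.305, Σhalf²=0.203226
  -D: nom -10.600 → Σnom=-2.050; wc +0.250/-0.480 → slack +0.748/-1.530; half-tol=0.365, Σhalf²=0.336451
  +E: nom +19.500 → Σnom=17.450; wc +0.110/-0.080 → slack +0.858/-1.610; half-tol=0.095, Σhalf²=0.345476
  +F: nom +17.200 → Σnom=34.650; wc +0.026/-0.264 → slack +0.884/-1.874; half-tol=0.145, Σhalf²=0.366501
  -G: nom -42.110 → Σnom=-7.460; wc +0.476/-0.476 → slack +1.360/-2.350; half-tol=0.476, Σhalf²=0.593077
  +H: nom +9.800 → Σnom=2.340; wc +0.130/-0.130 → slack +1.490/-2.480; half-tol=0.130, Σhalf²=0.609977
  +I: nom +49.300 → Σnom=51.640; wc +0.020/-0.020 → slack +1.510/-2.500; half-tol=0.020, Σhalf²=0.610377
Nominal = 51.640. Worst-case = [51.640 - 2.500, 51.640 + 1.510] = [49.140, 53.150]. RSS = √0.610377 = 0.781.

nominal=51.640 wc=[49.140,53.150] rss=0.781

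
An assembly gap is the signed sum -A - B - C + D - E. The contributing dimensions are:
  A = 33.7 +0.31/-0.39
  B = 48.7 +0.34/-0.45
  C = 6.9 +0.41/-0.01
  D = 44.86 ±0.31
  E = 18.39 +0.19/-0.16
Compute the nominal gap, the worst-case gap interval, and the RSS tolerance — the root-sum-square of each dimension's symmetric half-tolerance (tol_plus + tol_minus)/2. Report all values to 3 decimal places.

Stack each dimension's contribution:
  -A: nom -33.700 → Σnom=-33.700; wc +0.390/-0.310 → slack +0.390/-0.310; half-tol=0.350, Σhalf²=0.122500
  -B: nom -48.700 → Σnom=-82.400; wc +0.450/-0.340 → slack +0.840/-0.650; half-tol=0.395, Σhalf²=0.278525
  -C: nom -6.900 → Σnom=-89.300; wc +0.010/-0.410 → slack +0.850/-1.060; half-tol=0.210, Σhalf²=0.322625
  +D: nom +44.860 → Σnom=-44.440; wc +0.310/-0.310 → slack +1.160/-1.370; half-tol=0.310, Σhalf²=0.418725
  -E: nom -18.390 → Σnom=-62.830; wc +0.160/-0.190 → slack +1.320/-1.560; half-tol=0.175, Σhalf²=0.449350
Nominal = -62.830. Worst-case = [-62.830 - 1.560, -62.830 + 1.320] = [-64.390, -61.510]. RSS = √0.449350 = 0.670.

nominal=-62.830 wc=[-64.390,-61.510] rss=0.670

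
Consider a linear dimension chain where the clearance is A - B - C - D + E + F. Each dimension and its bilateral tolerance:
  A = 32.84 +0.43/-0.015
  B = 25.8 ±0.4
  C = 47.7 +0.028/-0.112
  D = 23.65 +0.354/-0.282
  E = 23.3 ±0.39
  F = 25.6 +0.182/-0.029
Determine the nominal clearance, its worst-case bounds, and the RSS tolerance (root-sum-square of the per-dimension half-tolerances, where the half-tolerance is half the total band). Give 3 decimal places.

Stack each dimension's contribution:
  +A: nom +32.840 → Σnom=32.840; wc +0.430/-0.015 → slack +0.430/-0.015; half-tol=0.223, Σhalf²=0.049506
  -B: nom -25.800 → Σnom=7.040; wc +0.400/-0.400 → slack +0.830/-0.415; half-tol=0.400, Σhalf²=0.209506
  -C: nom -47.700 → Σnom=-40.660; wc +0.112/-0.028 → slack +0.942/-0.443; half-tol=0.070, Σhalf²=0.214406
  -D: nom -23.650 → Σnom=-64.310; wc +0.282/-0.354 → slack +1.224/-0.797; half-tol=0.318, Σhalf²=0.315530
  +E: nom +23.300 → Σnom=-41.010; wc +0.390/-0.390 → slack +1.614/-1.187; half-tol=0.390, Σhalf²=0.467630
  +F: nom +25.600 → Σnom=-15.410; wc +0.182/-0.029 → slack +1.796/-1.216; half-tol=0.105, Σhalf²=0.478761
Nominal = -15.410. Worst-case = [-15.410 - 1.216, -15.410 + 1.796] = [-16.626, -13.614]. RSS = √0.478761 = 0.692.

nominal=-15.410 wc=[-16.626,-13.614] rss=0.692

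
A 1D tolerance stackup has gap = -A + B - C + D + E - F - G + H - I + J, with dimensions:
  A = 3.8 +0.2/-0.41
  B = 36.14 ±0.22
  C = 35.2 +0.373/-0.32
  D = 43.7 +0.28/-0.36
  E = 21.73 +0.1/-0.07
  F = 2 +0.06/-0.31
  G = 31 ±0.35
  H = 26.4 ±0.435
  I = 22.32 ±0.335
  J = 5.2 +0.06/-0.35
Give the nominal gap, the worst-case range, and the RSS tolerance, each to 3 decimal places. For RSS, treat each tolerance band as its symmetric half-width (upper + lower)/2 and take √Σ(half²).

Stack each dimension's contribution:
  -A: nom -3.800 → Σnom=-3.800; wc +0.410/-0.200 → slack +0.410/-0.200; half-tol=0.305, Σhalf²=0.093025
  +B: nom +36.140 → Σnom=32.340; wc +0.220/-0.220 → slack +0.630/-0.420; half-tol=0.220, Σhalf²=0.141425
  -C: nom -35.200 → Σnom=-2.860; wc +0.320/-0.373 → slack +0.950/-0.793; half-tol=0.347, Σhalf²=0.261487
  +D: nom +43.700 → Σnom=40.840; wc +0.280/-0.360 → slack +1.230/-1.153; half-tol=0.320, Σhalf²=0.363887
  +E: nom +21.730 → Σnom=62.570; wc +0.100/-0.070 → slack +1.330/-1.223; half-tol=0.085, Σhalf²=0.371112
  -F: nom -2.000 → Σnom=60.570; wc +0.310/-0.060 → slack +1.640/-1.283; half-tol=0.185, Σhalf²=0.405337
  -G: nom -31.000 → Σnom=29.570; wc +0.350/-0.350 → slack +1.990/-1.633; half-tol=0.350, Σhalf²=0.527837
  +H: nom +26.400 → Σnom=55.970; wc +0.435/-0.435 → slack +2.425/-2.068; half-tol=0.435, Σhalf²=0.717062
  -I: nom -22.320 → Σnom=33.650; wc +0.335/-0.335 → slack +2.760/-2.403; half-tol=0.335, Σhalf²=0.829287
  +J: nom +5.200 → Σnom=38.850; wc +0.060/-0.350 → slack +2.820/-2.753; half-tol=0.205, Σhalf²=0.871312
Nominal = 38.850. Worst-case = [38.850 - 2.753, 38.850 + 2.820] = [36.097, 41.670]. RSS = √0.871312 = 0.933.

nominal=38.850 wc=[36.097,41.670] rss=0.933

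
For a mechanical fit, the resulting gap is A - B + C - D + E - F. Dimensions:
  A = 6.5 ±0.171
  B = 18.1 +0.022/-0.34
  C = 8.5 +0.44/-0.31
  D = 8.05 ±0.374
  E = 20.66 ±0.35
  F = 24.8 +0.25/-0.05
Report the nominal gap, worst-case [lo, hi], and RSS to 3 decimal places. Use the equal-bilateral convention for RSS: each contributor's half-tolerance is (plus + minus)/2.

Stack each dimension's contribution:
  +A: nom +6.500 → Σnom=6.500; wc +0.171/-0.171 → slack +0.171/-0.171; half-tol=0.171, Σhalf²=0.029241
  -B: nom -18.100 → Σnom=-11.600; wc +0.340/-0.022 → slack +0.511/-0.193; half-tol=0.181, Σhalf²=0.062002
  +C: nom +8.500 → Σnom=-3.100; wc +0.440/-0.310 → slack +0.951/-0.503; half-tol=0.375, Σhalf²=0.202627
  -D: nom -8.050 → Σnom=-11.150; wc +0.374/-0.374 → slack +1.325/-0.877; half-tol=0.374, Σhalf²=0.342503
  +E: nom +20.660 → Σnom=9.510; wc +0.350/-0.350 → slack +1.675/-1.227; half-tol=0.350, Σhalf²=0.465003
  -F: nom -24.800 → Σnom=-15.290; wc +0.050/-0.250 → slack +1.725/-1.477; half-tol=0.150, Σhalf²=0.487503
Nominal = -15.290. Worst-case = [-15.290 - 1.477, -15.290 + 1.725] = [-16.767, -13.565]. RSS = √0.487503 = 0.698.

nominal=-15.290 wc=[-16.767,-13.565] rss=0.698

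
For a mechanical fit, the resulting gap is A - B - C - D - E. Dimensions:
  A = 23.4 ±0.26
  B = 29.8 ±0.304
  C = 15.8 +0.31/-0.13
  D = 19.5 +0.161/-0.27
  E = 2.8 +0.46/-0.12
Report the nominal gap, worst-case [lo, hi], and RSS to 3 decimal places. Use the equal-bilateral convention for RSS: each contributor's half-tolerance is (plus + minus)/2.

Stack each dimension's contribution:
  +A: nom +23.400 → Σnom=23.400; wc +0.260/-0.260 → slack +0.260/-0.260; half-tol=0.260, Σhalf²=0.067600
  -B: nom -29.800 → Σnom=-6.400; wc +0.304/-0.304 → slack +0.564/-0.564; half-tol=0.304, Σhalf²=0.160016
  -C: nom -15.800 → Σnom=-22.200; wc +0.130/-0.310 → slack +0.694/-0.874; half-tol=0.220, Σhalf²=0.208416
  -D: nom -19.500 → Σnom=-41.700; wc +0.270/-0.161 → slack +0.964/-1.035; half-tol=0.216, Σhalf²=0.254856
  -E: nom -2.800 → Σnom=-44.500; wc +0.120/-0.460 → slack +1.084/-1.495; half-tol=0.290, Σhalf²=0.338956
Nominal = -44.500. Worst-case = [-44.500 - 1.495, -44.500 + 1.084] = [-45.995, -43.416]. RSS = √0.338956 = 0.582.

nominal=-44.500 wc=[-45.995,-43.416] rss=0.582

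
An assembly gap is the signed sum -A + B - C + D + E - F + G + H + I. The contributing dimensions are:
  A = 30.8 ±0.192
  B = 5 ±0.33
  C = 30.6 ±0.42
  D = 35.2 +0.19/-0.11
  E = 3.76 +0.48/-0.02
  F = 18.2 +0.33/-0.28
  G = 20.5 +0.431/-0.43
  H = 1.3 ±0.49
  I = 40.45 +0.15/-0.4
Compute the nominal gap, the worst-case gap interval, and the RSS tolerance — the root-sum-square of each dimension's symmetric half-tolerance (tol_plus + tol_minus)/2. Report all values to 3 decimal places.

Stack each dimension's contribution:
  -A: nom -30.800 → Σnom=-30.800; wc +0.192/-0.192 → slack +0.192/-0.192; half-tol=0.192, Σhalf²=0.036864
  +B: nom +5.000 → Σnom=-25.800; wc +0.330/-0.330 → slack +0.522/-0.522; half-tol=0.330, Σhalf²=0.145764
  -C: nom -30.600 → Σnom=-56.400; wc +0.420/-0.420 → slack +0.942/-0.942; half-tol=0.420, Σhalf²=0.322164
  +D: nom +35.200 → Σnom=-21.200; wc +0.190/-0.110 → slack +1.132/-1.052; half-tol=0.150, Σhalf²=0.344664
  +E: nom +3.760 → Σnom=-17.440; wc +0.480/-0.020 → slack +1.612/-1.072; half-tol=0.250, Σhalf²=0.407164
  -F: nom -18.200 → Σnom=-35.640; wc +0.280/-0.330 → slack +1.892/-1.402; half-tol=0.305, Σhalf²=0.500189
  +G: nom +20.500 → Σnom=-15.140; wc +0.431/-0.430 → slack +2.323/-1.832; half-tol=0.430, Σhalf²=0.685519
  +H: nom +1.300 → Σnom=-13.840; wc +0.490/-0.490 → slack +2.813/-2.322; half-tol=0.490, Σhalf²=0.925619
  +I: nom +40.450 → Σnom=26.610; wc +0.150/-0.400 → slack +2.963/-2.722; half-tol=0.275, Σhalf²=1.001244
Nominal = 26.610. Worst-case = [26.610 - 2.722, 26.610 + 2.963] = [23.888, 29.573]. RSS = √1.001244 = 1.001.

nominal=26.610 wc=[23.888,29.573] rss=1.001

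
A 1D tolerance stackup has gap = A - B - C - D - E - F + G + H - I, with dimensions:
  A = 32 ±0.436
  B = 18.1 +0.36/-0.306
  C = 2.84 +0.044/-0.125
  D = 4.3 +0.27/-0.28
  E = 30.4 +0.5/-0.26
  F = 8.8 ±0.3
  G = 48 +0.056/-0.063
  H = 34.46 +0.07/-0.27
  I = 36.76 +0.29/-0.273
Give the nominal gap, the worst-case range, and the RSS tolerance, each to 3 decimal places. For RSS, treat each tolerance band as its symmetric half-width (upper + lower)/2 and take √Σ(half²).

Stack each dimension's contribution:
  +A: nom +32.000 → Σnom=32.000; wc +0.436/-0.436 → slack +0.436/-0.436; half-tol=0.436, Σhalf²=0.190096
  -B: nom -18.100 → Σnom=13.900; wc +0.306/-0.360 → slack +0.742/-0.796; half-tol=0.333, Σhalf²=0.300985
  -C: nom -2.840 → Σnom=11.060; wc +0.125/-0.044 → slack +0.867/-0.840; half-tol=0.084, Σhalf²=0.308125
  -D: nom -4.300 → Σnom=6.760; wc +0.280/-0.270 → slack +1.147/-1.110; half-tol=0.275, Σhalf²=0.383750
  -E: nom -30.400 → Σnom=-23.640; wc +0.260/-0.500 → slack +1.407/-1.610; half-tol=0.380, Σhalf²=0.528150
  -F: nom -8.800 → Σnom=-32.440; wc +0.300/-0.300 → slack +1.707/-1.910; half-tol=0.300, Σhalf²=0.618150
  +G: nom +48.000 → Σnom=15.560; wc +0.056/-0.063 → slack +1.763/-1.973; half-tol=0.059, Σhalf²=0.621690
  +H: nom +34.460 → Σnom=50.020; wc +0.070/-0.270 → slack +1.833/-2.243; half-tol=0.170, Σhalf²=0.650590
  -I: nom -36.760 → Σnom=13.260; wc +0.273/-0.290 → slack +2.106/-2.533; half-tol=0.281, Σhalf²=0.729833
Nominal = 13.260. Worst-case = [13.260 - 2.533, 13.260 + 2.106] = [10.727, 15.366]. RSS = √0.729833 = 0.854.

nominal=13.260 wc=[10.727,15.366] rss=0.854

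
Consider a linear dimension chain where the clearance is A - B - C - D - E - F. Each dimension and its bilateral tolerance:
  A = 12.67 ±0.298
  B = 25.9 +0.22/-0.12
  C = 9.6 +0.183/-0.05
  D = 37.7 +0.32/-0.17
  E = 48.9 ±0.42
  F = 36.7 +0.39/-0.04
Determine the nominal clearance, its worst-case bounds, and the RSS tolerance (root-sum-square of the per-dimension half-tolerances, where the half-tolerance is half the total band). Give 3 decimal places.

Stack each dimension's contribution:
  +A: nom +12.670 → Σnom=12.670; wc +0.298/-0.298 → slack +0.298/-0.298; half-tol=0.298, Σhalf²=0.088804
  -B: nom -25.900 → Σnom=-13.230; wc +0.120/-0.220 → slack +0.418/-0.518; half-tol=0.170, Σhalf²=0.117704
  -C: nom -9.600 → Σnom=-22.830; wc +0.050/-0.183 → slack +0.468/-0.701; half-tol=0.116, Σhalf²=0.131276
  -D: nom -37.700 → Σnom=-60.530; wc +0.170/-0.320 → slack +0.638/-1.021; half-tol=0.245, Σhalf²=0.191301
  -E: nom -48.900 → Σnom=-109.430; wc +0.420/-0.420 → slack +1.058/-1.441; half-tol=0.420, Σhalf²=0.367701
  -F: nom -36.700 → Σnom=-146.130; wc +0.040/-0.390 → slack +1.098/-1.831; half-tol=0.215, Σhalf²=0.413926
Nominal = -146.130. Worst-case = [-146.130 - 1.831, -146.130 + 1.098] = [-147.961, -145.032]. RSS = √0.413926 = 0.643.

nominal=-146.130 wc=[-147.961,-145.032] rss=0.643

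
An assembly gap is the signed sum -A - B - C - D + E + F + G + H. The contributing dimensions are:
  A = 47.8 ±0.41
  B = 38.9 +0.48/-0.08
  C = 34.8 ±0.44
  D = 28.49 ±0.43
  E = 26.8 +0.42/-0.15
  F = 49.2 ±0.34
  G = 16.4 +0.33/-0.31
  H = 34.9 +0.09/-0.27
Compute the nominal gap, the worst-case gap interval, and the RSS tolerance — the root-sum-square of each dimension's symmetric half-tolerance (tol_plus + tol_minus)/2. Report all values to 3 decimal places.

nominal=-22.690 wc=[-25.520,-20.150] rss=0.978

Stack each dimension's contribution:
  -A: nom -47.800 → Σnom=-47.800; wc +0.410/-0.410 → slack +0.410/-0.410; half-tol=0.410, Σhalf²=0.168100
  -B: nom -38.900 → Σnom=-86.700; wc +0.080/-0.480 → slack +0.490/-0.890; half-tol=0.280, Σhalf²=0.246500
  -C: nom -34.800 → Σnom=-121.500; wc +0.440/-0.440 → slack +0.930/-1.330; half-tol=0.440, Σhalf²=0.440100
  -D: nom -28.490 → Σnom=-149.990; wc +0.430/-0.430 → slack +1.360/-1.760; half-tol=0.430, Σhalf²=0.625000
  +E: nom +26.800 → Σnom=-123.190; wc +0.420/-0.150 → slack +1.780/-1.910; half-tol=0.285, Σhalf²=0.706225
  +F: nom +49.200 → Σnom=-73.990; wc +0.340/-0.340 → slack +2.120/-2.250; half-tol=0.340, Σhalf²=0.821825
  +G: nom +16.400 → Σnom=-57.590; wc +0.330/-0.310 → slack +2.450/-2.560; half-tol=0.320, Σhalf²=0.924225
  +H: nom +34.900 → Σnom=-22.690; wc +0.090/-0.270 → slack +2.540/-2.830; half-tol=0.180, Σhalf²=0.956625
Nominal = -22.690. Worst-case = [-22.690 - 2.830, -22.690 + 2.540] = [-25.520, -20.150]. RSS = √0.956625 = 0.978.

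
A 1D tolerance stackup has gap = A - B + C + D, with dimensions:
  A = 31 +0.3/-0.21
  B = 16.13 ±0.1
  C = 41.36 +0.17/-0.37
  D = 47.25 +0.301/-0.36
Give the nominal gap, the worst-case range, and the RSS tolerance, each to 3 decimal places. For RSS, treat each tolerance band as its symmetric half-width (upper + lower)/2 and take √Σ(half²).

Stack each dimension's contribution:
  +A: nom +31.000 → Σnom=31.000; wc +0.300/-0.210 → slack +0.300/-0.210; half-tol=0.255, Σhalf²=0.065025
  -B: nom -16.130 → Σnom=14.870; wc +0.100/-0.100 → slack +0.400/-0.310; half-tol=0.100, Σhalf²=0.075025
  +C: nom +41.360 → Σnom=56.230; wc +0.170/-0.370 → slack +0.570/-0.680; half-tol=0.270, Σhalf²=0.147925
  +D: nom +47.250 → Σnom=103.480; wc +0.301/-0.360 → slack +0.871/-1.040; half-tol=0.331, Σhalf²=0.257155
Nominal = 103.480. Worst-case = [103.480 - 1.040, 103.480 + 0.871] = [102.440, 104.351]. RSS = √0.257155 = 0.507.

nominal=103.480 wc=[102.440,104.351] rss=0.507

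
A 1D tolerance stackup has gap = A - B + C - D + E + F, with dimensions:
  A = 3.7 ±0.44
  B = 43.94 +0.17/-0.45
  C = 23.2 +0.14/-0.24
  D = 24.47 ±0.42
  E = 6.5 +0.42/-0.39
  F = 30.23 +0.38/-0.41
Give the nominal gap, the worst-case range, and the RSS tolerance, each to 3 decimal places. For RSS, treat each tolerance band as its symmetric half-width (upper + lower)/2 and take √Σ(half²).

Stack each dimension's contribution:
  +A: nom +3.700 → Σnom=3.700; wc +0.440/-0.440 → slack +0.440/-0.440; half-tol=0.440, Σhalf²=0.193600
  -B: nom -43.940 → Σnom=-40.240; wc +0.450/-0.170 → slack +0.890/-0.610; half-tol=0.310, Σhalf²=0.289700
  +C: nom +23.200 → Σnom=-17.040; wc +0.140/-0.240 → slack +1.030/-0.850; half-tol=0.190, Σhalf²=0.325800
  -D: nom -24.470 → Σnom=-41.510; wc +0.420/-0.420 → slack +1.450/-1.270; half-tol=0.420, Σhalf²=0.502200
  +E: nom +6.500 → Σnom=-35.010; wc +0.420/-0.390 → slack +1.870/-1.660; half-tol=0.405, Σhalf²=0.666225
  +F: nom +30.230 → Σnom=-4.780; wc +0.380/-0.410 → slack +2.250/-2.070; half-tol=0.395, Σhalf²=0.822250
Nominal = -4.780. Worst-case = [-4.780 - 2.070, -4.780 + 2.250] = [-6.850, -2.530]. RSS = √0.822250 = 0.907.

nominal=-4.780 wc=[-6.850,-2.530] rss=0.907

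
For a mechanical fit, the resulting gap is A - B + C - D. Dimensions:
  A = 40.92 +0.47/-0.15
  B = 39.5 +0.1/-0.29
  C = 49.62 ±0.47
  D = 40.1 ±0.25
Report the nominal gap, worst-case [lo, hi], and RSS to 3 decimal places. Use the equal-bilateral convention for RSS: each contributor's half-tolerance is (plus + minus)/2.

nominal=10.940 wc=[9.970,12.420] rss=0.646

Stack each dimension's contribution:
  +A: nom +40.920 → Σnom=40.920; wc +0.470/-0.150 → slack +0.470/-0.150; half-tol=0.310, Σhalf²=0.096100
  -B: nom -39.500 → Σnom=1.420; wc +0.290/-0.100 → slack +0.760/-0.250; half-tol=0.195, Σhalf²=0.134125
  +C: nom +49.620 → Σnom=51.040; wc +0.470/-0.470 → slack +1.230/-0.720; half-tol=0.470, Σhalf²=0.355025
  -D: nom -40.100 → Σnom=10.940; wc +0.250/-0.250 → slack +1.480/-0.970; half-tol=0.250, Σhalf²=0.417525
Nominal = 10.940. Worst-case = [10.940 - 0.970, 10.940 + 1.480] = [9.970, 12.420]. RSS = √0.417525 = 0.646.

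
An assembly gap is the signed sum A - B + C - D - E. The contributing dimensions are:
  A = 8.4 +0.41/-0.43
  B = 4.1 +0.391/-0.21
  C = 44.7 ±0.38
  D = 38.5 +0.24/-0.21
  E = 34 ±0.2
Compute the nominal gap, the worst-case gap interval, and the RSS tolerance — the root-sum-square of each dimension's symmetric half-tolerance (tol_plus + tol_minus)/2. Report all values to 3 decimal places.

nominal=-23.500 wc=[-25.141,-22.090] rss=0.708

Stack each dimension's contribution:
  +A: nom +8.400 → Σnom=8.400; wc +0.410/-0.430 → slack +0.410/-0.430; half-tol=0.420, Σhalf²=0.176400
  -B: nom -4.100 → Σnom=4.300; wc +0.210/-0.391 → slack +0.620/-0.821; half-tol=0.300, Σhalf²=0.266700
  +C: nom +44.700 → Σnom=49.000; wc +0.380/-0.380 → slack +1.000/-1.201; half-tol=0.380, Σhalf²=0.411100
  -D: nom -38.500 → Σnom=10.500; wc +0.210/-0.240 → slack +1.210/-1.441; half-tol=0.225, Σhalf²=0.461725
  -E: nom -34.000 → Σnom=-23.500; wc +0.200/-0.200 → slack +1.410/-1.641; half-tol=0.200, Σhalf²=0.501725
Nominal = -23.500. Worst-case = [-23.500 - 1.641, -23.500 + 1.410] = [-25.141, -22.090]. RSS = √0.501725 = 0.708.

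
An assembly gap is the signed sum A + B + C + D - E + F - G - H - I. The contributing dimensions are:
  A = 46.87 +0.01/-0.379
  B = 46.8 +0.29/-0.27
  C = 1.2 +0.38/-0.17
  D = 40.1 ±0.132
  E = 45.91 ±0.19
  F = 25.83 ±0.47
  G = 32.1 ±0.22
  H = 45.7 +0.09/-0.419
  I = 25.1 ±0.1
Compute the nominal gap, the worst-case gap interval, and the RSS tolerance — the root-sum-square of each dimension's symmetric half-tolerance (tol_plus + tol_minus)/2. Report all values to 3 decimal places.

Stack each dimension's contribution:
  +A: nom +46.870 → Σnom=46.870; wc +0.010/-0.379 → slack +0.010/-0.379; half-tol=0.195, Σhalf²=0.037830
  +B: nom +46.800 → Σnom=93.670; wc +0.290/-0.270 → slack +0.300/-0.649; half-tol=0.280, Σhalf²=0.116230
  +C: nom +1.200 → Σnom=94.870; wc +0.380/-0.170 → slack +0.680/-0.819; half-tol=0.275, Σhalf²=0.191855
  +D: nom +40.100 → Σnom=134.970; wc +0.132/-0.132 → slack +0.812/-0.951; half-tol=0.132, Σhalf²=0.209279
  -E: nom -45.910 → Σnom=89.060; wc +0.190/-0.190 → slack +1.002/-1.141; half-tol=0.190, Σhalf²=0.245379
  +F: nom +25.830 → Σnom=114.890; wc +0.470/-0.470 → slack +1.472/-1.611; half-tol=0.470, Σhalf²=0.466279
  -G: nom -32.100 → Σnom=82.790; wc +0.220/-0.220 → slack +1.692/-1.831; half-tol=0.220, Σhalf²=0.514679
  -H: nom -45.700 → Σnom=37.090; wc +0.419/-0.090 → slack +2.111/-1.921; half-tol=0.255, Σhalf²=0.579450
  -I: nom -25.100 → Σnom=11.990; wc +0.100/-0.100 → slack +2.211/-2.021; half-tol=0.100, Σhalf²=0.589450
Nominal = 11.990. Worst-case = [11.990 - 2.021, 11.990 + 2.211] = [9.969, 14.201]. RSS = √0.589450 = 0.768.

nominal=11.990 wc=[9.969,14.201] rss=0.768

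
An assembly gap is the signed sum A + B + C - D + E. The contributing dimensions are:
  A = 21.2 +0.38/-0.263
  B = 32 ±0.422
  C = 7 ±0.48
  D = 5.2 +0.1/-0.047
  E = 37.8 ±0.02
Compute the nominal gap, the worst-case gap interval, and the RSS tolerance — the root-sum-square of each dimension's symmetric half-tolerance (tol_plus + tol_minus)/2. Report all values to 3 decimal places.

nominal=92.800 wc=[91.515,94.149] rss=0.719

Stack each dimension's contribution:
  +A: nom +21.200 → Σnom=21.200; wc +0.380/-0.263 → slack +0.380/-0.263; half-tol=0.322, Σhalf²=0.103362
  +B: nom +32.000 → Σnom=53.200; wc +0.422/-0.422 → slack +0.802/-0.685; half-tol=0.422, Σhalf²=0.281446
  +C: nom +7.000 → Σnom=60.200; wc +0.480/-0.480 → slack +1.282/-1.165; half-tol=0.480, Σhalf²=0.511846
  -D: nom -5.200 → Σnom=55.000; wc +0.047/-0.100 → slack +1.329/-1.265; half-tol=0.074, Σhalf²=0.517249
  +E: nom +37.800 → Σnom=92.800; wc +0.020/-0.020 → slack +1.349/-1.285; half-tol=0.020, Σhalf²=0.517649
Nominal = 92.800. Worst-case = [92.800 - 1.285, 92.800 + 1.349] = [91.515, 94.149]. RSS = √0.517649 = 0.719.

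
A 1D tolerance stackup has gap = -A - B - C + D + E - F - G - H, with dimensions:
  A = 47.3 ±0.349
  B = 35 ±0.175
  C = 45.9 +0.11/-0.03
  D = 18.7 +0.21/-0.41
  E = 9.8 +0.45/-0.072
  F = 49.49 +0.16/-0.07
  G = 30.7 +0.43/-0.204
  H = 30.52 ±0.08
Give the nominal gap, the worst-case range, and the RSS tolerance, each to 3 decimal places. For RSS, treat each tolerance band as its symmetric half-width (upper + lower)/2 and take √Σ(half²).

nominal=-210.410 wc=[-212.196,-208.842] rss=0.665

Stack each dimension's contribution:
  -A: nom -47.300 → Σnom=-47.300; wc +0.349/-0.349 → slack +0.349/-0.349; half-tol=0.349, Σhalf²=0.121801
  -B: nom -35.000 → Σnom=-82.300; wc +0.175/-0.175 → slack +0.524/-0.524; half-tol=0.175, Σhalf²=0.152426
  -C: nom -45.900 → Σnom=-128.200; wc +0.030/-0.110 → slack +0.554/-0.634; half-tol=0.070, Σhalf²=0.157326
  +D: nom +18.700 → Σnom=-109.500; wc +0.210/-0.410 → slack +0.764/-1.044; half-tol=0.310, Σhalf²=0.253426
  +E: nom +9.800 → Σnom=-99.700; wc +0.450/-0.072 → slack +1.214/-1.116; half-tol=0.261, Σhalf²=0.321547
  -F: nom -49.490 → Σnom=-149.190; wc +0.070/-0.160 → slack +1.284/-1.276; half-tol=0.115, Σhalf²=0.334772
  -G: nom -30.700 → Σnom=-179.890; wc +0.204/-0.430 → slack +1.488/-1.706; half-tol=0.317, Σhalf²=0.435261
  -H: nom -30.520 → Σnom=-210.410; wc +0.080/-0.080 → slack +1.568/-1.786; half-tol=0.080, Σhalf²=0.441661
Nominal = -210.410. Worst-case = [-210.410 - 1.786, -210.410 + 1.568] = [-212.196, -208.842]. RSS = √0.441661 = 0.665.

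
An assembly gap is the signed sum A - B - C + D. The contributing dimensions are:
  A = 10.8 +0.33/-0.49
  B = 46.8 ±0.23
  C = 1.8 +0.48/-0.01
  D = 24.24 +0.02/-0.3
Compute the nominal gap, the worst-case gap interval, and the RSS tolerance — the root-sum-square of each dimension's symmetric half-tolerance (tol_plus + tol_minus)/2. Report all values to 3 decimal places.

Stack each dimension's contribution:
  +A: nom +10.800 → Σnom=10.800; wc +0.330/-0.490 → slack +0.330/-0.490; half-tol=0.410, Σhalf²=0.168100
  -B: nom -46.800 → Σnom=-36.000; wc +0.230/-0.230 → slack +0.560/-0.720; half-tol=0.230, Σhalf²=0.221000
  -C: nom -1.800 → Σnom=-37.800; wc +0.010/-0.480 → slack +0.570/-1.200; half-tol=0.245, Σhalf²=0.281025
  +D: nom +24.240 → Σnom=-13.560; wc +0.020/-0.300 → slack +0.590/-1.500; half-tol=0.160, Σhalf²=0.306625
Nominal = -13.560. Worst-case = [-13.560 - 1.500, -13.560 + 0.590] = [-15.060, -12.970]. RSS = √0.306625 = 0.554.

nominal=-13.560 wc=[-15.060,-12.970] rss=0.554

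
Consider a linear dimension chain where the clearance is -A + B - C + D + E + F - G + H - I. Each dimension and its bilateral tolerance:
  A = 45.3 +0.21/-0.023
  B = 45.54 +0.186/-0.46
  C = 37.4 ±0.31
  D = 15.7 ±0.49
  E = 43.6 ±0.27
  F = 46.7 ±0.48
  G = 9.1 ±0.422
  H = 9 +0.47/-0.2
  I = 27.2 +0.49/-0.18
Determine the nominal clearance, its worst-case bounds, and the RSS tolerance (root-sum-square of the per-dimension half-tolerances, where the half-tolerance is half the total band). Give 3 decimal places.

nominal=41.540 wc=[38.208,44.371] rss=1.077

Stack each dimension's contribution:
  -A: nom -45.300 → Σnom=-45.300; wc +0.023/-0.210 → slack +0.023/-0.210; half-tol=0.116, Σhalf²=0.013572
  +B: nom +45.540 → Σnom=0.240; wc +0.186/-0.460 → slack +0.209/-0.670; half-tol=0.323, Σhalf²=0.117901
  -C: nom -37.400 → Σnom=-37.160; wc +0.310/-0.310 → slack +0.519/-0.980; half-tol=0.310, Σhalf²=0.214001
  +D: nom +15.700 → Σnom=-21.460; wc +0.490/-0.490 → slack +1.009/-1.470; half-tol=0.490, Σhalf²=0.454101
  +E: nom +43.600 → Σnom=22.140; wc +0.270/-0.270 → slack +1.279/-1.740; half-tol=0.270, Σhalf²=0.527001
  +F: nom +46.700 → Σnom=68.840; wc +0.480/-0.480 → slack +1.759/-2.220; half-tol=0.480, Σhalf²=0.757401
  -G: nom -9.100 → Σnom=59.740; wc +0.422/-0.422 → slack +2.181/-2.642; half-tol=0.422, Σhalf²=0.935485
  +H: nom +9.000 → Σnom=68.740; wc +0.470/-0.200 → slack +2.651/-2.842; half-tol=0.335, Σhalf²=1.047710
  -I: nom -27.200 → Σnom=41.540; wc +0.180/-0.490 → slack +2.831/-3.332; half-tol=0.335, Σhalf²=1.159935
Nominal = 41.540. Worst-case = [41.540 - 3.332, 41.540 + 2.831] = [38.208, 44.371]. RSS = √1.159935 = 1.077.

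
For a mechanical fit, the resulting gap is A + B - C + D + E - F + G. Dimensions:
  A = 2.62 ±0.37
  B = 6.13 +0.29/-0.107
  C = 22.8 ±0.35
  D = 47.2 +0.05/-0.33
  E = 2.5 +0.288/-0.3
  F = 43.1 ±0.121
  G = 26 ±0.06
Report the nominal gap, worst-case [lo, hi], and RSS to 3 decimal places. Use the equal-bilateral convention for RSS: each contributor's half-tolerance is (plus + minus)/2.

nominal=18.550 wc=[16.912,20.079] rss=0.663

Stack each dimension's contribution:
  +A: nom +2.620 → Σnom=2.620; wc +0.370/-0.370 → slack +0.370/-0.370; half-tol=0.370, Σhalf²=0.136900
  +B: nom +6.130 → Σnom=8.750; wc +0.290/-0.107 → slack +0.660/-0.477; half-tol=0.198, Σhalf²=0.176302
  -C: nom -22.800 → Σnom=-14.050; wc +0.350/-0.350 → slack +1.010/-0.827; half-tol=0.350, Σhalf²=0.298802
  +D: nom +47.200 → Σnom=33.150; wc +0.050/-0.330 → slack +1.060/-1.157; half-tol=0.190, Σhalf²=0.334902
  +E: nom +2.500 → Σnom=35.650; wc +0.288/-0.300 → slack +1.348/-1.457; half-tol=0.294, Σhalf²=0.421338
  -F: nom -43.100 → Σnom=-7.450; wc +0.121/-0.121 → slack +1.469/-1.578; half-tol=0.121, Σhalf²=0.435979
  +G: nom +26.000 → Σnom=18.550; wc +0.060/-0.060 → slack +1.529/-1.638; half-tol=0.060, Σhalf²=0.439579
Nominal = 18.550. Worst-case = [18.550 - 1.638, 18.550 + 1.529] = [16.912, 20.079]. RSS = √0.439579 = 0.663.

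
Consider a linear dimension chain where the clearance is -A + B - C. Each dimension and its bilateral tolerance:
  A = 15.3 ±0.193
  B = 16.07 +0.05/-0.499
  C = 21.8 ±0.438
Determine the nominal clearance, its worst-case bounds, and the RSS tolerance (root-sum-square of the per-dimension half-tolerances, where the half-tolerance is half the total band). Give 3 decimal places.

Stack each dimension's contribution:
  -A: nom -15.300 → Σnom=-15.300; wc +0.193/-0.193 → slack +0.193/-0.193; half-tol=0.193, Σhalf²=0.037249
  +B: nom +16.070 → Σnom=0.770; wc +0.050/-0.499 → slack +0.243/-0.692; half-tol=0.275, Σhalf²=0.112599
  -C: nom -21.800 → Σnom=-21.030; wc +0.438/-0.438 → slack +0.681/-1.130; half-tol=0.438, Σhalf²=0.304443
Nominal = -21.030. Worst-case = [-21.030 - 1.130, -21.030 + 0.681] = [-22.160, -20.349]. RSS = √0.304443 = 0.552.

nominal=-21.030 wc=[-22.160,-20.349] rss=0.552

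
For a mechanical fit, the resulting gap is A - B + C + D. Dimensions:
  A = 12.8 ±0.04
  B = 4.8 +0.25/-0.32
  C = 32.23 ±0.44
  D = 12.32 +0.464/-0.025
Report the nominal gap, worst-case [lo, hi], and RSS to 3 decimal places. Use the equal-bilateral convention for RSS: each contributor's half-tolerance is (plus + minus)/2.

Stack each dimension's contribution:
  +A: nom +12.800 → Σnom=12.800; wc +0.040/-0.040 → slack +0.040/-0.040; half-tol=0.040, Σhalf²=0.001600
  -B: nom -4.800 → Σnom=8.000; wc +0.320/-0.250 → slack +0.360/-0.290; half-tol=0.285, Σhalf²=0.082825
  +C: nom +32.230 → Σnom=40.230; wc +0.440/-0.440 → slack +0.800/-0.730; half-tol=0.440, Σhalf²=0.276425
  +D: nom +12.320 → Σnom=52.550; wc +0.464/-0.025 → slack +1.264/-0.755; half-tol=0.245, Σhalf²=0.336205
Nominal = 52.550. Worst-case = [52.550 - 0.755, 52.550 + 1.264] = [51.795, 53.814]. RSS = √0.336205 = 0.580.

nominal=52.550 wc=[51.795,53.814] rss=0.580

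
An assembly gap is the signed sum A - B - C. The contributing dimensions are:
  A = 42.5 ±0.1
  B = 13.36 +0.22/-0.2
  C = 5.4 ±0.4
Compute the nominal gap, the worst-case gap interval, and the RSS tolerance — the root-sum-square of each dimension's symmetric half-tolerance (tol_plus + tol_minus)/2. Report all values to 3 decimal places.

nominal=23.740 wc=[23.020,24.440] rss=0.463

Stack each dimension's contribution:
  +A: nom +42.500 → Σnom=42.500; wc +0.100/-0.100 → slack +0.100/-0.100; half-tol=0.100, Σhalf²=0.010000
  -B: nom -13.360 → Σnom=29.140; wc +0.200/-0.220 → slack +0.300/-0.320; half-tol=0.210, Σhalf²=0.054100
  -C: nom -5.400 → Σnom=23.740; wc +0.400/-0.400 → slack +0.700/-0.720; half-tol=0.400, Σhalf²=0.214100
Nominal = 23.740. Worst-case = [23.740 - 0.720, 23.740 + 0.700] = [23.020, 24.440]. RSS = √0.214100 = 0.463.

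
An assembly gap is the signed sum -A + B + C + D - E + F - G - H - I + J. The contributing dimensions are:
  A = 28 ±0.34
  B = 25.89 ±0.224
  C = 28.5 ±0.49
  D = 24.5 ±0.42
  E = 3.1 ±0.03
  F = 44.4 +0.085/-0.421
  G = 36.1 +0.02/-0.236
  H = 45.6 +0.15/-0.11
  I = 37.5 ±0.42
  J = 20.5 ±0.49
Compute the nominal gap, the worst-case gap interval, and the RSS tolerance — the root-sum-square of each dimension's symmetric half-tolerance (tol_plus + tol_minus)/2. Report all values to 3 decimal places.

nominal=-6.510 wc=[-9.515,-3.665] rss=1.047

Stack each dimension's contribution:
  -A: nom -28.000 → Σnom=-28.000; wc +0.340/-0.340 → slack +0.340/-0.340; half-tol=0.340, Σhalf²=0.115600
  +B: nom +25.890 → Σnom=-2.110; wc +0.224/-0.224 → slack +0.564/-0.564; half-tol=0.224, Σhalf²=0.165776
  +C: nom +28.500 → Σnom=26.390; wc +0.490/-0.490 → slack +1.054/-1.054; half-tol=0.490, Σhalf²=0.405876
  +D: nom +24.500 → Σnom=50.890; wc +0.420/-0.420 → slack +1.474/-1.474; half-tol=0.420, Σhalf²=0.582276
  -E: nom -3.100 → Σnom=47.790; wc +0.030/-0.030 → slack +1.504/-1.504; half-tol=0.030, Σhalf²=0.583176
  +F: nom +44.400 → Σnom=92.190; wc +0.085/-0.421 → slack +1.589/-1.925; half-tol=0.253, Σhalf²=0.647185
  -G: nom -36.100 → Σnom=56.090; wc +0.236/-0.020 → slack +1.825/-1.945; half-tol=0.128, Σhalf²=0.663569
  -H: nom -45.600 → Σnom=10.490; wc +0.110/-0.150 → slack +1.935/-2.095; half-tol=0.130, Σhalf²=0.680469
  -I: nom -37.500 → Σnom=-27.010; wc +0.420/-0.420 → slack +2.355/-2.515; half-tol=0.420, Σhalf²=0.856869
  +J: nom +20.500 → Σnom=-6.510; wc +0.490/-0.490 → slack +2.845/-3.005; half-tol=0.490, Σhalf²=1.096969
Nominal = -6.510. Worst-case = [-6.510 - 3.005, -6.510 + 2.845] = [-9.515, -3.665]. RSS = √1.096969 = 1.047.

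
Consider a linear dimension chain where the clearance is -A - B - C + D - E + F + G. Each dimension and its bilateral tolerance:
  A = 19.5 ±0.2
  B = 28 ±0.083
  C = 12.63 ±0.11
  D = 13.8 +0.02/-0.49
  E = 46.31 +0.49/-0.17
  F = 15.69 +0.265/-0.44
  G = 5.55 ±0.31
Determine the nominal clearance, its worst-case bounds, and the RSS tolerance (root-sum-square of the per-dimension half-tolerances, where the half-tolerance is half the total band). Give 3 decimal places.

Stack each dimension's contribution:
  -A: nom -19.500 → Σnom=-19.500; wc +0.200/-0.200 → slack +0.200/-0.200; half-tol=0.200, Σhalf²=0.040000
  -B: nom -28.000 → Σnom=-47.500; wc +0.083/-0.083 → slack +0.283/-0.283; half-tol=0.083, Σhalf²=0.046889
  -C: nom -12.630 → Σnom=-60.130; wc +0.110/-0.110 → slack +0.393/-0.393; half-tol=0.110, Σhalf²=0.058989
  +D: nom +13.800 → Σnom=-46.330; wc +0.020/-0.490 → slack +0.413/-0.883; half-tol=0.255, Σhalf²=0.124014
  -E: nom -46.310 → Σnom=-92.640; wc +0.170/-0.490 → slack +0.583/-1.373; half-tol=0.330, Σhalf²=0.232914
  +F: nom +15.690 → Σnom=-76.950; wc +0.265/-0.440 → slack +0.848/-1.813; half-tol=0.353, Σhalf²=0.357170
  +G: nom +5.550 → Σnom=-71.400; wc +0.310/-0.310 → slack +1.158/-2.123; half-tol=0.310, Σhalf²=0.453270
Nominal = -71.400. Worst-case = [-71.400 - 2.123, -71.400 + 1.158] = [-73.523, -70.242]. RSS = √0.453270 = 0.673.

nominal=-71.400 wc=[-73.523,-70.242] rss=0.673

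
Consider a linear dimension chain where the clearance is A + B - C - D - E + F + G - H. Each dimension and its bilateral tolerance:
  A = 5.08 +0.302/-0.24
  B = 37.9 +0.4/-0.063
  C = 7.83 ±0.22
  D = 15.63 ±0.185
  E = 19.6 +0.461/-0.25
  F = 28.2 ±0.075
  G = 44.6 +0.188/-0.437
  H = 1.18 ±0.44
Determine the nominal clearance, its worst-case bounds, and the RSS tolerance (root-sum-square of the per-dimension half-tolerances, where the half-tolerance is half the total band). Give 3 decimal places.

Stack each dimension's contribution:
  +A: nom +5.080 → Σnom=5.080; wc +0.302/-0.240 → slack +0.302/-0.240; half-tol=0.271, Σhalf²=0.073441
  +B: nom +37.900 → Σnom=42.980; wc +0.400/-0.063 → slack +0.702/-0.303; half-tol=0.232, Σhalf²=0.127033
  -C: nom -7.830 → Σnom=35.150; wc +0.220/-0.220 → slack +0.922/-0.523; half-tol=0.220, Σhalf²=0.175433
  -D: nom -15.630 → Σnom=19.520; wc +0.185/-0.185 → slack +1.107/-0.708; half-tol=0.185, Σhalf²=0.209658
  -E: nom -19.600 → Σnom=-0.080; wc +0.250/-0.461 → slack +1.357/-1.169; half-tol=0.356, Σhalf²=0.336039
  +F: nom +28.200 → Σnom=28.120; wc +0.075/-0.075 → slack +1.432/-1.244; half-tol=0.075, Σhalf²=0.341664
  +G: nom +44.600 → Σnom=72.720; wc +0.188/-0.437 → slack +1.620/-1.681; half-tol=0.312, Σhalf²=0.439320
  -H: nom -1.180 → Σnom=71.540; wc +0.440/-0.440 → slack +2.060/-2.121; half-tol=0.440, Σhalf²=0.632920
Nominal = 71.540. Worst-case = [71.540 - 2.121, 71.540 + 2.060] = [69.419, 73.600]. RSS = √0.632920 = 0.796.

nominal=71.540 wc=[69.419,73.600] rss=0.796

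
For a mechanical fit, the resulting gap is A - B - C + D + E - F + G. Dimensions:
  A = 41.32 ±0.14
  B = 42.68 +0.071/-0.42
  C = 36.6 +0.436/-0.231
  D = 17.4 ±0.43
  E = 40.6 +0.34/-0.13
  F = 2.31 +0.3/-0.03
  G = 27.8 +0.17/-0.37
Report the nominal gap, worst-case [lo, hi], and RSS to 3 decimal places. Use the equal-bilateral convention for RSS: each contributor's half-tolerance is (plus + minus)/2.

nominal=45.530 wc=[43.653,47.291] rss=0.729

Stack each dimension's contribution:
  +A: nom +41.320 → Σnom=41.320; wc +0.140/-0.140 → slack +0.140/-0.140; half-tol=0.140, Σhalf²=0.019600
  -B: nom -42.680 → Σnom=-1.360; wc +0.420/-0.071 → slack +0.560/-0.211; half-tol=0.245, Σhalf²=0.079870
  -C: nom -36.600 → Σnom=-37.960; wc +0.231/-0.436 → slack +0.791/-0.647; half-tol=0.334, Σhalf²=0.191092
  +D: nom +17.400 → Σnom=-20.560; wc +0.430/-0.430 → slack +1.221/-1.077; half-tol=0.430, Σhalf²=0.375992
  +E: nom +40.600 → Σnom=20.040; wc +0.340/-0.130 → slack +1.561/-1.207; half-tol=0.235, Σhalf²=0.431217
  -F: nom -2.310 → Σnom=17.730; wc +0.030/-0.300 → slack +1.591/-1.507; half-tol=0.165, Σhalf²=0.458442
  +G: nom +27.800 → Σnom=45.530; wc +0.170/-0.370 → slack +1.761/-1.877; half-tol=0.270, Σhalf²=0.531342
Nominal = 45.530. Worst-case = [45.530 - 1.877, 45.530 + 1.761] = [43.653, 47.291]. RSS = √0.531342 = 0.729.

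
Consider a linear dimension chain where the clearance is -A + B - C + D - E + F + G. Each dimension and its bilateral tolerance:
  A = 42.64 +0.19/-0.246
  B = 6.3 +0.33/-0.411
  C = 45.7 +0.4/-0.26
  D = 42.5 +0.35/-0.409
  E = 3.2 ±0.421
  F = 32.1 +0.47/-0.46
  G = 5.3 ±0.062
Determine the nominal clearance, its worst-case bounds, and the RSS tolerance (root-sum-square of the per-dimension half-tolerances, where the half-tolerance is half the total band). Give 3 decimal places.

Stack each dimension's contribution:
  -A: nom -42.640 → Σnom=-42.640; wc +0.246/-0.190 → slack +0.246/-0.190; half-tol=0.218, Σhalf²=0.047524
  +B: nom +6.300 → Σnom=-36.340; wc +0.330/-0.411 → slack +0.576/-0.601; half-tol=0.370, Σhalf²=0.184794
  -C: nom -45.700 → Σnom=-82.040; wc +0.260/-0.400 → slack +0.836/-1.001; half-tol=0.330, Σhalf²=0.293694
  +D: nom +42.500 → Σnom=-39.540; wc +0.350/-0.409 → slack +1.186/-1.410; half-tol=0.379, Σhalf²=0.437714
  -E: nom -3.200 → Σnom=-42.740; wc +0.421/-0.421 → slack +1.607/-1.831; half-tol=0.421, Σhalf²=0.614955
  +F: nom +32.100 → Σnom=-10.640; wc +0.470/-0.460 → slack +2.077/-2.291; half-tol=0.465, Σhalf²=0.831180
  +G: nom +5.300 → Σnom=-5.340; wc +0.062/-0.062 → slack +2.139/-2.353; half-tol=0.062, Σhalf²=0.835024
Nominal = -5.340. Worst-case = [-5.340 - 2.353, -5.340 + 2.139] = [-7.693, -3.201]. RSS = √0.835024 = 0.914.

nominal=-5.340 wc=[-7.693,-3.201] rss=0.914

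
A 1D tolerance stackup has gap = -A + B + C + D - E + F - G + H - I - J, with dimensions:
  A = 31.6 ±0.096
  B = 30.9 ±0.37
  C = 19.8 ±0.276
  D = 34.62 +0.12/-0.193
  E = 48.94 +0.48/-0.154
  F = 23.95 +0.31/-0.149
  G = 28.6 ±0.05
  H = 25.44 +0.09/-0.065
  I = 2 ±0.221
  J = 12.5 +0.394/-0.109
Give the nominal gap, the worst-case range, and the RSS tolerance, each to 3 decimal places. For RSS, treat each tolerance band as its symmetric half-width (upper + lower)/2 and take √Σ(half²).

Stack each dimension's contribution:
  -A: nom -31.600 → Σnom=-31.600; wc +0.096/-0.096 → slack +0.096/-0.096; half-tol=0.096, Σhalf²=0.009216
  +B: nom +30.900 → Σnom=-0.700; wc +0.370/-0.370 → slack +0.466/-0.466; half-tol=0.370, Σhalf²=0.146116
  +C: nom +19.800 → Σnom=19.100; wc +0.276/-0.276 → slack +0.742/-0.742; half-tol=0.276, Σhalf²=0.222292
  +D: nom +34.620 → Σnom=53.720; wc +0.120/-0.193 → slack +0.862/-0.935; half-tol=0.157, Σhalf²=0.246784
  -E: nom -48.940 → Σnom=4.780; wc +0.154/-0.480 → slack +1.016/-1.415; half-tol=0.317, Σhalf²=0.347273
  +F: nom +23.950 → Σnom=28.730; wc +0.310/-0.149 → slack +1.326/-1.564; half-tol=0.229, Σhalf²=0.399943
  -G: nom -28.600 → Σnom=0.130; wc +0.050/-0.050 → slack +1.376/-1.614; half-tol=0.050, Σhalf²=0.402443
  +H: nom +25.440 → Σnom=25.570; wc +0.090/-0.065 → slack +1.466/-1.679; half-tol=0.077, Σhalf²=0.408450
  -I: nom -2.000 → Σnom=23.570; wc +0.221/-0.221 → slack +1.687/-1.900; half-tol=0.221, Σhalf²=0.457291
  -J: nom -12.500 → Σnom=11.070; wc +0.109/-0.394 → slack +1.796/-2.294; half-tol=0.252, Σhalf²=0.520543
Nominal = 11.070. Worst-case = [11.070 - 2.294, 11.070 + 1.796] = [8.776, 12.866]. RSS = √0.520543 = 0.721.

nominal=11.070 wc=[8.776,12.866] rss=0.721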